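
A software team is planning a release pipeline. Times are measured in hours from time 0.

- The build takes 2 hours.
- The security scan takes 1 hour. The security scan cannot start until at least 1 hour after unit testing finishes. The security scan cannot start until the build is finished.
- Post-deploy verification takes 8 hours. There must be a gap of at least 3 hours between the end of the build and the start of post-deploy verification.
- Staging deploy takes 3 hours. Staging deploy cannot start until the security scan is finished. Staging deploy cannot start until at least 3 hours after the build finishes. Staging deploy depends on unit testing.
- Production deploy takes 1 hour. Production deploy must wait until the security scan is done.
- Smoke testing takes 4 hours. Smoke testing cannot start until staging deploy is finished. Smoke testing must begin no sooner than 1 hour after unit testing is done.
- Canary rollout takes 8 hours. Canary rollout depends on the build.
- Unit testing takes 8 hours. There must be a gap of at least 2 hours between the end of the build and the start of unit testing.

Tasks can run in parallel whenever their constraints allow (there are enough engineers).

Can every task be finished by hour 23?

The build can start immediately at hour 0; it finishes at hour 2.
Post-deploy verification cannot begin until the build (finishes hour 2, plus 3-hour gap → hour 5). It runs from hour 5 to 5 + 8 = hour 13.
After the build (finishes hour 2), canary rollout can start at hour 2 and finishes at hour 10.
After the build (finishes hour 2, plus 2-hour gap → hour 4), unit testing can start at hour 4 and finishes at hour 12.
The security scan cannot start until unit testing (finishes hour 12, plus 1-hour gap → hour 13); the build (finishes hour 2). The controlling bound is hour 13, so the security scan finishes at 13 + 1 = hour 14.
After the security scan (finishes hour 14), production deploy can start at hour 14 and finishes at hour 15.
Staging deploy cannot start until the security scan (finishes hour 14); the build (finishes hour 2, plus 3-hour gap → hour 5); unit testing (finishes hour 12). The controlling bound is hour 14, so staging deploy finishes at 14 + 3 = hour 17.
For smoke testing: staging deploy (finishes hour 17); unit testing (finishes hour 12, plus 1-hour gap → hour 13). Taking the maximum gives a start of hour 17, and it finishes at 17 + 4 = hour 21.
Every task is finished by hour 21, which is no later than the deadline of 23, so the schedule is feasible.

Yes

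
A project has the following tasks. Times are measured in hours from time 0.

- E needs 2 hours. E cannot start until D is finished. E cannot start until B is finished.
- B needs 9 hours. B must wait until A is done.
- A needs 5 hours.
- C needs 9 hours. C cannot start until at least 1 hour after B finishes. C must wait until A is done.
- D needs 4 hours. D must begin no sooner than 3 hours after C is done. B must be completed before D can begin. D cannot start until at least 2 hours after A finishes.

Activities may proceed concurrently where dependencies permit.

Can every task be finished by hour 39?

Yes

A can start immediately at hour 0; it finishes at hour 5.
B cannot begin until A (finishes hour 5). It runs from hour 5 to 5 + 9 = hour 14.
For C: B (finishes hour 14, plus 1-hour gap → hour 15); A (finishes hour 5). Taking the maximum gives a start of hour 15, and it finishes at 15 + 9 = hour 24.
D needs all of C (finishes hour 24, plus 3-hour gap → hour 27); B (finishes hour 14); A (finishes hour 5, plus 2-hour gap → hour 7). That puts its earliest start at hour 27; it finishes at 27 + 4 = hour 31.
E has to wait for D (finishes hour 31); B (finishes hour 14). The latest of these is hour 31, so E runs hour 31 to 31 + 2 = hour 33.
Every task is finished by hour 33, which is no later than the deadline of 39, so the schedule is feasible.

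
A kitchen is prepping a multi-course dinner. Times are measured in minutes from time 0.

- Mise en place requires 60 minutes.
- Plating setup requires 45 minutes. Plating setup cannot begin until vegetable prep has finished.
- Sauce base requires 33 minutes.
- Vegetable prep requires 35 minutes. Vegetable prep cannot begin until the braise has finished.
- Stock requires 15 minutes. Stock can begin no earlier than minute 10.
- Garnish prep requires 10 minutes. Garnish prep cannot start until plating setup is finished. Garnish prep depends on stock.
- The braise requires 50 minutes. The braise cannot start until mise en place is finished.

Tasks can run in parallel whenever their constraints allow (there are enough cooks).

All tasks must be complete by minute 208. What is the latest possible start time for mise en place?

Garnish prep has no dependents, so it just needs to finish by minute 208. Starting by 208 − 10 = minute 198 achieves that.
Plating setup feeds into garnish prep (must start by minute 198); so plating setup must finish by minute 198 and therefore start by minute 153.
Since plating setup (must start by minute 153) depends on it, vegetable prep must finish by minute 153. Backing off its 35-minute duration gives a latest start of minute 118.
The braise has to be done before vegetable prep (must start by minute 118). That means finishing by minute 118, i.e. starting by 118 − 50 = minute 68.
Since the braise (must start by minute 68) depends on it, mise en place must finish by minute 68. Backing off its 60-minute duration gives a latest start of minute 8.

8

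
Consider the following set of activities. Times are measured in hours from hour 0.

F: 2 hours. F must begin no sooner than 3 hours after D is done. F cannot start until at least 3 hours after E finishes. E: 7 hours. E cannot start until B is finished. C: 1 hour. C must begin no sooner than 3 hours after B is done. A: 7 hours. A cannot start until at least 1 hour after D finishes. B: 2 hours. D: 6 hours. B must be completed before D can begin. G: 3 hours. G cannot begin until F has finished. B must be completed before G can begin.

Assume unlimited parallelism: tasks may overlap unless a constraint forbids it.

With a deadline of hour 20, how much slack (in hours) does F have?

3

Nothing blocks B, so it runs from hour 0 to hour 2.
E cannot begin until B (finishes hour 2). It runs from hour 2 to 2 + 7 = hour 9.
After B (finishes hour 2), D can start at hour 2 and finishes at hour 8.
For F: D (finishes hour 8, plus 3-hour gap → hour 11); E (finishes hour 9, plus 3-hour gap → hour 12). Taking the maximum gives a start of hour 12, and it finishes at 12 + 2 = hour 14.

Working backward from the deadline:
G has no dependents, so it just needs to finish by hour 20. Starting by 20 − 3 = hour 17 achieves that.
F has to be done before G (must start by hour 17). That means finishing by hour 17, i.e. starting by 17 − 2 = hour 15.
So F can start as early as hour 12 and as late as hour 15, giving 15 − 12 = 3 hours of slack.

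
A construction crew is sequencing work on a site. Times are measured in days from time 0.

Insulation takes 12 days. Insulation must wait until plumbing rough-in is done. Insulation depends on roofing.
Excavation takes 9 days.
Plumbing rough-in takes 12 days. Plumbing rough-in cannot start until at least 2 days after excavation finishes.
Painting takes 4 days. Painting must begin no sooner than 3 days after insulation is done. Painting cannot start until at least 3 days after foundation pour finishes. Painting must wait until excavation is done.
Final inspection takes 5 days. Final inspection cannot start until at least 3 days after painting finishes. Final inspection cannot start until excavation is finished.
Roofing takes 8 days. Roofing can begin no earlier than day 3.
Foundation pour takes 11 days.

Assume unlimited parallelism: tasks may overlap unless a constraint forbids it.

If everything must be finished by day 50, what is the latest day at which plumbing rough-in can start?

11

Final inspection has no dependents, so it just needs to finish by day 50. Starting by 50 − 5 = day 45 achieves that.
Painting must finish before final inspection (must start by day 45, minus 3-day gap → day 42). With a 4-day duration, painting must start by 42 − 4 = day 38.
Insulation must finish before painting (must start by day 38, minus 3-day gap → day 35). With a 12-day duration, insulation must start by 35 − 12 = day 23.
Plumbing rough-in has to be done before insulation (must start by day 23). That means finishing by day 23, i.e. starting by 23 − 12 = day 11.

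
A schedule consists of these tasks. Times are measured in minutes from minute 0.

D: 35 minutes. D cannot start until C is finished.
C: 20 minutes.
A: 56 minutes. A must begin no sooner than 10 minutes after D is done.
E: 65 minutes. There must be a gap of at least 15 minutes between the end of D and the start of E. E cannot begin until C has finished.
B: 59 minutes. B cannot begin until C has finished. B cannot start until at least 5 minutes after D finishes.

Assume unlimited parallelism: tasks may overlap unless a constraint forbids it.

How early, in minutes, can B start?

C has no prerequisites, so it starts at minute 0 and finishes at minute 20.
D cannot begin until C (finishes minute 20). It runs from minute 20 to 20 + 35 = minute 55.
B waits on C (finishes minute 20); D (finishes minute 55, plus 5-minute gap → minute 60). The latest of these is minute 60, which is the earliest B can start.

60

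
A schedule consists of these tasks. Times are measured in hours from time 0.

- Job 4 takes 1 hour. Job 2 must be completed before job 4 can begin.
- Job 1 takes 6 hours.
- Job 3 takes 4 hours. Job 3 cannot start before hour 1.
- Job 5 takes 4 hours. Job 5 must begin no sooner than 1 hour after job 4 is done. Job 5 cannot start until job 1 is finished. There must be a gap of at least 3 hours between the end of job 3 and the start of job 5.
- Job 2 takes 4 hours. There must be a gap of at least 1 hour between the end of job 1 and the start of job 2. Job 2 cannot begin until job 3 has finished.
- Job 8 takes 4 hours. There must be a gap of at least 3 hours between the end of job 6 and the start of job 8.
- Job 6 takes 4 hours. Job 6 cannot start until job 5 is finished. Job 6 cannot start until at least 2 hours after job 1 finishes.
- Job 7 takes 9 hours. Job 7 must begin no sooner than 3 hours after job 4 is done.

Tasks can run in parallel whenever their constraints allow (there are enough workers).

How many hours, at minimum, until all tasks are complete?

28

Job 3 waits on its own release at hour 1, so it starts at hour 1 and finishes at 1 + 4 = hour 5.
Nothing blocks job 1, so it runs from hour 0 to hour 6.
Job 2 needs all of job 1 (finishes hour 6, plus 1-hour gap → hour 7); job 3 (finishes hour 5). That puts its earliest start at hour 7; it finishes at 7 + 4 = hour 11.
After job 2 (finishes hour 11), job 4 can start at hour 11 and finishes at hour 12.
After job 4 (finishes hour 12, plus 3-hour gap → hour 15), job 7 can start at hour 15 and finishes at hour 24.
Job 5 needs all of job 4 (finishes hour 12, plus 1-hour gap → hour 13); job 1 (finishes hour 6); job 3 (finishes hour 5, plus 3-hour gap → hour 8). That puts its earliest start at hour 13; it finishes at 13 + 4 = hour 17.
Job 6 needs all of job 5 (finishes hour 17); job 1 (finishes hour 6, plus 2-hour gap → hour 8). That puts its earliest start at hour 17; it finishes at 17 + 4 = hour 21.
Job 8 cannot begin until job 6 (finishes hour 21, plus 3-hour gap → hour 24). It runs from hour 24 to 24 + 4 = hour 28.
All tasks are finished once the last one completes. Finish times: Job 1 at 6, Job 2 at 11, Job 3 at 5, Job 4 at 12, Job 5 at 17, Job 6 at 21, Job 7 at 24, Job 8 at 28. The latest is hour 28.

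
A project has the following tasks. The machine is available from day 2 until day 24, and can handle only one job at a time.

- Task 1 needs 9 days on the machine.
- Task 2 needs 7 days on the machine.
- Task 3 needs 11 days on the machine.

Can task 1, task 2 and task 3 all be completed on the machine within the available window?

No

The machine window is 24 − 2 = 22 days.
Running back to back, the jobs need 9 + 7 + 11 = 27 days on the machine.
Since 27 > 22, they cannot all fit.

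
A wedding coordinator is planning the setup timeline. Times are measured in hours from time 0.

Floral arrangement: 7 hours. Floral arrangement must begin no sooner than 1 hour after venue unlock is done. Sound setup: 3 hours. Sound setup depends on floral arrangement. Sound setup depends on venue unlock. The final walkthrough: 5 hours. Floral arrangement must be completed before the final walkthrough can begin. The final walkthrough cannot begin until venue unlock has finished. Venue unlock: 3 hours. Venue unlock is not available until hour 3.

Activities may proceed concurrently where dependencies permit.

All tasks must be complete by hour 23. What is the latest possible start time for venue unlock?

Sound setup has no dependents, so it just needs to finish by hour 23. Starting by 23 − 3 = hour 20 achieves that.
The final walkthrough has no dependents, so it just needs to finish by hour 23. Starting by 23 − 5 = hour 18 achieves that.
Floral arrangement feeds sound setup (must start by hour 20); the final walkthrough (must start by hour 18). Taking the minimum, floral arrangement must finish by hour 18 and start by 18 − 7 = hour 11.
Venue unlock feeds floral arrangement (must start by hour 11, minus 1-hour gap → hour 10); sound setup (must start by hour 20); the final walkthrough (must start by hour 18). Taking the minimum, venue unlock must finish by hour 10 and start by 10 − 3 = hour 7.

7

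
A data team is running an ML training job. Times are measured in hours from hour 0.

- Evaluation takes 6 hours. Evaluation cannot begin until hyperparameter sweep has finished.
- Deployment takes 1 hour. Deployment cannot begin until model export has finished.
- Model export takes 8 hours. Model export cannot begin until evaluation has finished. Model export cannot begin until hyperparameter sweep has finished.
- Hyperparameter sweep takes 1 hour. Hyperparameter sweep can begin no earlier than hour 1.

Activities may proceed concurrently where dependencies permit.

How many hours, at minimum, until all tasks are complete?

Hyperparameter sweep waits on its own release at hour 1, so it starts at hour 1 and finishes at 1 + 1 = hour 2.
Evaluation waits on hyperparameter sweep (finishes hour 2), so it starts at hour 2 and finishes at 2 + 6 = hour 8.
Model export cannot start until evaluation (finishes hour 8); hyperparameter sweep (finishes hour 2). The controlling bound is hour 8, so model export finishes at 8 + 8 = hour 16.
After model export (finishes hour 16), deployment can start at hour 16 and finishes at hour 17.
All tasks are finished once the last one completes. Finish times: Hyperparameter sweep at 2, Evaluation at 8, Model export at 16, Deployment at 17. The latest is hour 17.

17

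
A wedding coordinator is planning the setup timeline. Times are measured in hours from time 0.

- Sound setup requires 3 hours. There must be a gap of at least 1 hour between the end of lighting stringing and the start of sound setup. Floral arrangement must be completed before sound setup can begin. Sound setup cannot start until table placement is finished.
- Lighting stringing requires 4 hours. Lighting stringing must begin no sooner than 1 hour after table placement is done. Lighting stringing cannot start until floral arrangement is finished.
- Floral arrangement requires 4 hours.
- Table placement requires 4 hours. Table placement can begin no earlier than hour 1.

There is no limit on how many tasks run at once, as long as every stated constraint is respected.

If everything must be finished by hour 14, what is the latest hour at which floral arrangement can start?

Sound setup must finish by hour 14; it takes 3 hours, so it must start by 14 − 3 = hour 11.
Since sound setup (must start by hour 11, minus 1-hour gap → hour 10) depends on it, lighting stringing must finish by hour 10. Backing off its 4-hour duration gives a latest start of hour 6.
Floral arrangement must finish in time for lighting stringing (must start by hour 6); sound setup (must start by hour 11). The tightest is hour 6, so floral arrangement must start by 6 − 4 = hour 2.

2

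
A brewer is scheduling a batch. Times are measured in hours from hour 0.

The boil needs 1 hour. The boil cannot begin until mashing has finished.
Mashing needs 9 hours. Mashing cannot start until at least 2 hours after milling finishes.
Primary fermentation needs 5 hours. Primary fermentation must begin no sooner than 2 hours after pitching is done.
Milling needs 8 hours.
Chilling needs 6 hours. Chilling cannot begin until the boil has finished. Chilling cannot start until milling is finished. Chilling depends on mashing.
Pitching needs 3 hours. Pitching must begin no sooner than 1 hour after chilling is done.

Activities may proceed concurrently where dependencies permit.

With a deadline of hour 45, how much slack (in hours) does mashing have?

Nothing blocks milling, so it runs from hour 0 to hour 8.
Mashing cannot begin until milling (finishes hour 8, plus 2-hour gap → hour 10). It runs from hour 10 to 10 + 9 = hour 19.

Working backward from the deadline:
To finish by hour 45, primary fermentation (duration 5) must start no later than hour 40.
Since primary fermentation (must start by hour 40, minus 2-hour gap → hour 38) depends on it, pitching must finish by hour 38. Backing off its 3-hour duration gives a latest start of hour 35.
Chilling feeds into pitching (must start by hour 35, minus 1-hour gap → hour 34); so chilling must finish by hour 34 and therefore start by hour 28.
The boil feeds into chilling (must start by hour 28); so the boil must finish by hour 28 and therefore start by hour 27.
Mashing must finish in time for the boil (must start by hour 27); chilling (must start by hour 28). The tightest is hour 27, so mashing must start by 27 − 9 = hour 18.
So mashing can start as early as hour 10 and as late as hour 18, giving 18 − 10 = 8 hours of slack.

8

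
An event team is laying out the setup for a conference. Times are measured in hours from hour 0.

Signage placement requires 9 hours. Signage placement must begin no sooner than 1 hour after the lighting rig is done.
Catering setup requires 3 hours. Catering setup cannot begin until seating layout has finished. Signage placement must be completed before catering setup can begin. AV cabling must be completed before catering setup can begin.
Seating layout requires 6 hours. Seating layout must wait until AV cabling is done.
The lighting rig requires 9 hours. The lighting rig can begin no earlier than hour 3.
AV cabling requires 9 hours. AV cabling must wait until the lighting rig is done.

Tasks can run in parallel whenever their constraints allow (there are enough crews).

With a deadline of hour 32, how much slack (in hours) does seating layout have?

2

After its own release at hour 3, the lighting rig can start at hour 3 and finishes at hour 12.
AV cabling waits on the lighting rig (finishes hour 12), so it starts at hour 12 and finishes at 12 + 9 = hour 21.
After AV cabling (finishes hour 21), seating layout can start at hour 21 and finishes at hour 27.

Working backward from the deadline:
Nothing follows catering setup; the deadline of hour 32 is its only limit. It must start by 32 − 3 = hour 29.
Seating layout feeds into catering setup (must start by hour 29); so seating layout must finish by hour 29 and therefore start by hour 23.
So seating layout can start as early as hour 21 and as late as hour 23, giving 23 − 21 = 2 hours of slack.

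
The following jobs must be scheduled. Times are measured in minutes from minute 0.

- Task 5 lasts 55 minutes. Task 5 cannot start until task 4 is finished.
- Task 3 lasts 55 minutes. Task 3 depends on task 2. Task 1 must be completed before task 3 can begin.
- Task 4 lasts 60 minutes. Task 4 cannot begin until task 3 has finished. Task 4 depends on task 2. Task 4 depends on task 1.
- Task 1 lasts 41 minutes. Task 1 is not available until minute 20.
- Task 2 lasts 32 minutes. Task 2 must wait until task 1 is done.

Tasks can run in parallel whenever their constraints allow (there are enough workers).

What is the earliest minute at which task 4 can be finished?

After its own release at minute 20, task 1 can start at minute 20 and finishes at minute 61.
Task 2 waits on task 1 (finishes minute 61), so it starts at minute 61 and finishes at 61 + 32 = minute 93.
Task 3 needs all of task 2 (finishes minute 93); task 1 (finishes minute 61). That puts its earliest start at minute 93; it finishes at 93 + 55 = minute 148.
Task 4 needs all of task 3 (finishes minute 148); task 2 (finishes minute 93); task 1 (finishes minute 61). That puts its earliest start at minute 148; it finishes at 148 + 60 = minute 208.

208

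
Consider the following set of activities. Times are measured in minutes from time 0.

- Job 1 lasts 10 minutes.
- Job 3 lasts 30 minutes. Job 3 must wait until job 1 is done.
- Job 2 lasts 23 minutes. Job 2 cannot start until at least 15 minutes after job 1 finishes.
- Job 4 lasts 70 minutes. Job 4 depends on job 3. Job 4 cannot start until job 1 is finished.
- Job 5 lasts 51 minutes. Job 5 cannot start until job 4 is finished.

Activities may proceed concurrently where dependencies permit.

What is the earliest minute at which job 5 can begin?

110

Job 1 has no prerequisites, so it starts at minute 0 and finishes at minute 10.
Job 3 waits on job 1 (finishes minute 10), so it starts at minute 10 and finishes at 10 + 30 = minute 40.
Job 4 cannot start until job 3 (finishes minute 40); job 1 (finishes minute 10). The controlling bound is minute 40, so job 4 finishes at 40 + 70 = minute 110.
Job 5 waits on job 4 (finishes minute 110), so the earliest it can start is minute 110.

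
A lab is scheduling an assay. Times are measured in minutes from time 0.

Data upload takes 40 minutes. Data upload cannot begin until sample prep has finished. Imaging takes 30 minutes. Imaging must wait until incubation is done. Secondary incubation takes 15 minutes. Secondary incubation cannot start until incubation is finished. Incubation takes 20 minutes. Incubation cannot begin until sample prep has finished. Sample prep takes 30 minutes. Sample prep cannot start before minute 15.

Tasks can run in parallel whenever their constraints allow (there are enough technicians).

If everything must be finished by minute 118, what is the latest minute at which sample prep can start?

38

Nothing follows secondary incubation; the deadline of minute 118 is its only limit. It must start by 118 − 15 = minute 103.
To finish by minute 118, imaging (duration 30) must start no later than minute 88.
For incubation: secondary incubation (must start by minute 103); imaging (must start by minute 88). The most restrictive is minute 88; with a 20-minute duration, incubation must start by minute 68.
Data upload has no dependents, so it just needs to finish by minute 118. Starting by 118 − 40 = minute 78 achieves that.
For sample prep: incubation (must start by minute 68); data upload (must start by minute 78). The most restrictive is minute 68; with a 30-minute duration, sample prep must start by minute 38.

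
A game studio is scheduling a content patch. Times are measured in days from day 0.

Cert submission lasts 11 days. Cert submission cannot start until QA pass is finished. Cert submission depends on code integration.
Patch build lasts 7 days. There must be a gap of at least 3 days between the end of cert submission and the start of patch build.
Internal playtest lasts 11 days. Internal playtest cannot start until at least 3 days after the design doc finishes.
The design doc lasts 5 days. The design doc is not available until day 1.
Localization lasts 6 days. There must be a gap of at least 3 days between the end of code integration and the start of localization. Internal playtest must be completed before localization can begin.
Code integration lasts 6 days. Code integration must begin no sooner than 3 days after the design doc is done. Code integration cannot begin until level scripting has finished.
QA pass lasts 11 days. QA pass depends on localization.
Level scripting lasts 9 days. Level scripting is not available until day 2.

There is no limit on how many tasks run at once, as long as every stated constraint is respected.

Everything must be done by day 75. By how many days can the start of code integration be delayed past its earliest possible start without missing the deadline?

Level scripting cannot begin until its own release at day 2. It runs from day 2 to 2 + 9 = day 11.
The design doc waits on its own release at day 1, so it starts at day 1 and finishes at 1 + 5 = day 6.
For code integration: the design doc (finishes day 6, plus 3-day gap → day 9); level scripting (finishes day 11). Taking the maximum gives a start of day 11, and it finishes at 11 + 6 = day 17.

Working backward from the deadline:
Patch build has no dependents, so it just needs to finish by day 75. Starting by 75 − 7 = day 68 achieves that.
Cert submission must finish before patch build (must start by day 68, minus 3-day gap → day 65). With an 11-day duration, cert submission must start by 65 − 11 = day 54.
QA pass must finish before cert submission (must start by day 54). With an 11-day duration, QA pass must start by 54 − 11 = day 43.
Since QA pass (must start by day 43) depends on it, localization must finish by day 43. Backing off its 6-day duration gives a latest start of day 37.
Code integration has several dependents: localization (must start by day 37, minus 3-day gap → day 34); cert submission (must start by day 54). The earliest of those limits is day 34, so code integration must start by 34 − 6 = day 28.
So code integration can start as early as day 11 and as late as day 28, giving 28 − 11 = 17 days of slack.

17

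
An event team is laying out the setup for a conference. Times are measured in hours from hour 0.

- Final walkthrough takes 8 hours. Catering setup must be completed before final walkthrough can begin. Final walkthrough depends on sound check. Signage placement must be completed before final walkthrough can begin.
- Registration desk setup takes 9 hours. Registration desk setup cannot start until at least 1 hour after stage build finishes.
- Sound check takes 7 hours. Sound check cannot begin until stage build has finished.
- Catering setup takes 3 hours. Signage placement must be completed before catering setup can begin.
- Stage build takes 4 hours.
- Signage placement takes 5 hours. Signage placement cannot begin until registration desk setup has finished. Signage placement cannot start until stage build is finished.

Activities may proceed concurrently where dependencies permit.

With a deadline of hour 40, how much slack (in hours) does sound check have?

21

Stage build can start immediately at hour 0; it finishes at hour 4.
Sound check cannot begin until stage build (finishes hour 4). It runs from hour 4 to 4 + 7 = hour 11.

Working backward from the deadline:
Final walkthrough has no dependents, so it just needs to finish by hour 40. Starting by 40 − 8 = hour 32 achieves that.
Sound check feeds into final walkthrough (must start by hour 32); so sound check must finish by hour 32 and therefore start by hour 25.
So sound check can start as early as hour 4 and as late as hour 25, giving 25 − 4 = 21 hours of slack.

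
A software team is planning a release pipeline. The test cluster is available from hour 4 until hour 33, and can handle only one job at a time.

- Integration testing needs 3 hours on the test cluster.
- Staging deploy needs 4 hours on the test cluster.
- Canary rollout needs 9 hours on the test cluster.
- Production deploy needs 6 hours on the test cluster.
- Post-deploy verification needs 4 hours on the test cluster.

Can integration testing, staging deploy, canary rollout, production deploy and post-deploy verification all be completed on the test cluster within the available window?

Yes

The test cluster window is 33 − 4 = 29 hours.
Running back to back, the jobs need 3 + 4 + 9 + 6 + 4 = 26 hours on the test cluster.
Since 26 ≤ 29, they fit within the window.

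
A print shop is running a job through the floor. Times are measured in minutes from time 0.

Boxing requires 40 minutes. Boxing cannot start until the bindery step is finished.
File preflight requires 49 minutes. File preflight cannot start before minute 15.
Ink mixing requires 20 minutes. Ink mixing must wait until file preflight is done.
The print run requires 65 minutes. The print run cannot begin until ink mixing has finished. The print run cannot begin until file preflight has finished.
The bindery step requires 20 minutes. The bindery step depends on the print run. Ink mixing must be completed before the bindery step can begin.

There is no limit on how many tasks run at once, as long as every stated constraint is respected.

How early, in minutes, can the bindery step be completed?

169

File preflight waits on its own release at minute 15, so it starts at minute 15 and finishes at 15 + 49 = minute 64.
After file preflight (finishes minute 64), ink mixing can start at minute 64 and finishes at minute 84.
For the print run: ink mixing (finishes minute 84); file preflight (finishes minute 64). Taking the maximum gives a start of minute 84, and it finishes at 84 + 65 = minute 149.
For the bindery step: the print run (finishes minute 149); ink mixing (finishes minute 84). Taking the maximum gives a start of minute 149, and it finishes at 149 + 20 = minute 169.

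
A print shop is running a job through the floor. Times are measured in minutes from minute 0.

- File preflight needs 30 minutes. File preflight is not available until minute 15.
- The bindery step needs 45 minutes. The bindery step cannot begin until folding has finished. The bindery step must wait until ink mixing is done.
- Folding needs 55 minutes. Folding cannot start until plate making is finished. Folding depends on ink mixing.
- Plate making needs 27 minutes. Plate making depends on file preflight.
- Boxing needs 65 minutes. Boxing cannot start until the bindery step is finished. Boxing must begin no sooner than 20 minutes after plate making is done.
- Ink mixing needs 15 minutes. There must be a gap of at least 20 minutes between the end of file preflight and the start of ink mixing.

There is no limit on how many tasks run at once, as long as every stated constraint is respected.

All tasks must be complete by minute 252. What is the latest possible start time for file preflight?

22

Nothing follows boxing; the deadline of minute 252 is its only limit. It must start by 252 − 65 = minute 187.
The bindery step must finish before boxing (must start by minute 187). With a 45-minute duration, the bindery step must start by 187 − 45 = minute 142.
Folding has to be done before the bindery step (must start by minute 142). That means finishing by minute 142, i.e. starting by 142 − 55 = minute 87.
Plate making feeds folding (must start by minute 87); boxing (must start by minute 187, minus 20-minute gap → minute 167). Taking the minimum, plate making must finish by minute 87 and start by 87 − 27 = minute 60.
Ink mixing has several dependents: folding (must start by minute 87); the bindery step (must start by minute 142). The earliest of those limits is minute 87, so ink mixing must start by 87 − 15 = minute 72.
File preflight feeds plate making (must start by minute 60); ink mixing (must start by minute 72, minus 20-minute gap → minute 52). Taking the minimum, file preflight must finish by minute 52 and start by 52 − 30 = minute 22.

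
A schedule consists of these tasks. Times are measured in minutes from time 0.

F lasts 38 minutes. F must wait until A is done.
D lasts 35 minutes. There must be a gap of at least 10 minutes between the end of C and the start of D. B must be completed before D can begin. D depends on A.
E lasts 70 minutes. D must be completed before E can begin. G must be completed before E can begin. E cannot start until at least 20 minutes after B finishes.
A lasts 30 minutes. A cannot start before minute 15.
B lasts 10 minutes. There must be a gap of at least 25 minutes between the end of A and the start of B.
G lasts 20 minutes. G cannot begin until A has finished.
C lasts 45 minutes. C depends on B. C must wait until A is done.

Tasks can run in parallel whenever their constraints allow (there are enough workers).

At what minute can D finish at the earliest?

After its own release at minute 15, A can start at minute 15 and finishes at minute 45.
After A (finishes minute 45, plus 25-minute gap → minute 70), B can start at minute 70 and finishes at minute 80.
C needs all of B (finishes minute 80); A (finishes minute 45). That puts its earliest start at minute 80; it finishes at 80 + 45 = minute 125.
D cannot start until C (finishes minute 125, plus 10-minute gap → minute 135); B (finishes minute 80); A (finishes minute 45). The controlling bound is minute 135, so D finishes at 135 + 35 = minute 170.

170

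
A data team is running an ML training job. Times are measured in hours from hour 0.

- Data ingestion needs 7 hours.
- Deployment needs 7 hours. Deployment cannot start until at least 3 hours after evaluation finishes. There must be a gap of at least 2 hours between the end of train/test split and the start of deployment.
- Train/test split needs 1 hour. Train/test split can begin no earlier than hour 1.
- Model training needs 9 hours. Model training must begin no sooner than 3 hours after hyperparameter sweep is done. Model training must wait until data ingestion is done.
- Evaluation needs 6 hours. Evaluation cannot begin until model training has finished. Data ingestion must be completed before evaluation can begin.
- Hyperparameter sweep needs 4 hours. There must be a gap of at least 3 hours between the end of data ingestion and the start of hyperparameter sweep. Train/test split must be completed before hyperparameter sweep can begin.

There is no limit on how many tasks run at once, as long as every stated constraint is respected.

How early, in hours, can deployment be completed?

42

Train/test split cannot begin until its own release at hour 1. It runs from hour 1 to 1 + 1 = hour 2.
Data ingestion can start immediately at hour 0; it finishes at hour 7.
Hyperparameter sweep cannot start until data ingestion (finishes hour 7, plus 3-hour gap → hour 10); train/test split (finishes hour 2). The controlling bound is hour 10, so hyperparameter sweep finishes at 10 + 4 = hour 14.
For model training: hyperparameter sweep (finishes hour 14, plus 3-hour gap → hour 17); data ingestion (finishes hour 7). Taking the maximum gives a start of hour 17, and it finishes at 17 + 9 = hour 26.
Evaluation has to wait for model training (finishes hour 26); data ingestion (finishes hour 7). The latest of these is hour 26, so evaluation runs hour 26 to 26 + 6 = hour 32.
Deployment has to wait for evaluation (finishes hour 32, plus 3-hour gap → hour 35); train/test split (finishes hour 2, plus 2-hour gap → hour 4). The latest of these is hour 35, so deployment runs hour 35 to 35 + 7 = hour 42.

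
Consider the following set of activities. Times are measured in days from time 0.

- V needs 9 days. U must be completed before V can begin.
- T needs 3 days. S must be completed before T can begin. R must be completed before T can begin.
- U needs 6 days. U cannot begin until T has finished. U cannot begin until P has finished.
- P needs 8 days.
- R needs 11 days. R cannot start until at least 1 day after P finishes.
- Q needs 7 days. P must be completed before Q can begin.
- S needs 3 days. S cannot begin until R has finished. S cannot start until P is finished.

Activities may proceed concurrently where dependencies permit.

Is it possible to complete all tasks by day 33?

No

Nothing blocks P, so it runs from day 0 to day 8.
R cannot begin until P (finishes day 8, plus 1-day gap → day 9). It runs from day 9 to 9 + 11 = day 20.
S has to wait for R (finishes day 20); P (finishes day 8). The latest of these is day 20, so S runs day 20 to 20 + 3 = day 23.
T has to wait for S (finishes day 23); R (finishes day 20). The latest of these is day 23, so T runs day 23 to 23 + 3 = day 26.
For U: T (finishes day 26); P (finishes day 8). Taking the maximum gives a start of day 26, and it finishes at 26 + 6 = day 32.
V cannot begin until U (finishes day 32). It runs from day 32 to 32 + 9 = day 41.
Q cannot begin until P (finishes day 8). It runs from day 8 to 8 + 7 = day 15.
The earliest everything can be done is day 41, which is after the deadline of 33, so it is not possible.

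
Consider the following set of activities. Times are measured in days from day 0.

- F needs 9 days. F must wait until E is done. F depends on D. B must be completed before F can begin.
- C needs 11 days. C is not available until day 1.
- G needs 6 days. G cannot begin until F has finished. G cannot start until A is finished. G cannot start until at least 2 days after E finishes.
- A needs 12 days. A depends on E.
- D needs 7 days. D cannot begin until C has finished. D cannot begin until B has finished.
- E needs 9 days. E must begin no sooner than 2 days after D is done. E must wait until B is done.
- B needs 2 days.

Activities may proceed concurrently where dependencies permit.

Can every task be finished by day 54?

C cannot begin until its own release at day 1. It runs from day 1 to 1 + 11 = day 12.
Nothing blocks B, so it runs from day 0 to day 2.
D needs all of C (finishes day 12); B (finishes day 2). That puts its earliest start at day 12; it finishes at 12 + 7 = day 19.
E cannot start until D (finishes day 19, plus 2-day gap → day 21); B (finishes day 2). The controlling bound is day 21, so E finishes at 21 + 9 = day 30.
F needs all of E (finishes day 30); D (finishes day 19); B (finishes day 2). That puts its earliest start at day 30; it finishes at 30 + 9 = day 39.
A waits on E (finishes day 30), so it starts at day 30 and finishes at 30 + 12 = day 42.
For G: F (finishes day 39); A (finishes day 42); E (finishes day 30, plus 2-day gap → day 32). Taking the maximum gives a start of day 42, and it finishes at 42 + 6 = day 48.
Every task is finished by day 48, which is no later than the deadline of 54, so the schedule is feasible.

Yes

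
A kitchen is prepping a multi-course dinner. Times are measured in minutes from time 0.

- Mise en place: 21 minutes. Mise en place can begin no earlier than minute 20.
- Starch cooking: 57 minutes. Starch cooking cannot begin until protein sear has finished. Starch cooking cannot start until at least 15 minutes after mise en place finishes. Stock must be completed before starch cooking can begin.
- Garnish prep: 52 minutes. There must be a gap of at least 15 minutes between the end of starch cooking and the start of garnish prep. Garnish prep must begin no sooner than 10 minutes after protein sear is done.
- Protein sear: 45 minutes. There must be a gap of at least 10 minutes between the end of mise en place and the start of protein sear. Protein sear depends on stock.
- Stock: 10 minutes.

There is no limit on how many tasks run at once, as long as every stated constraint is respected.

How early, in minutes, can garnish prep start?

168

Stock has no prerequisites, so it starts at minute 0 and finishes at minute 10.
Mise en place waits on its own release at minute 20, so it starts at minute 20 and finishes at 20 + 21 = minute 41.
For protein sear: mise en place (finishes minute 41, plus 10-minute gap → minute 51); stock (finishes minute 10). Taking the maximum gives a start of minute 51, and it finishes at 51 + 45 = minute 96.
For starch cooking: protein sear (finishes minute 96); mise en place (finishes minute 41, plus 15-minute gap → minute 56); stock (finishes minute 10). Taking the maximum gives a start of minute 96, and it finishes at 96 + 57 = minute 153.
Garnish prep waits on starch cooking (finishes minute 153, plus 15-minute gap → minute 168); protein sear (finishes minute 96, plus 10-minute gap → minute 106). The latest of these is minute 168, which is the earliest garnish prep can start.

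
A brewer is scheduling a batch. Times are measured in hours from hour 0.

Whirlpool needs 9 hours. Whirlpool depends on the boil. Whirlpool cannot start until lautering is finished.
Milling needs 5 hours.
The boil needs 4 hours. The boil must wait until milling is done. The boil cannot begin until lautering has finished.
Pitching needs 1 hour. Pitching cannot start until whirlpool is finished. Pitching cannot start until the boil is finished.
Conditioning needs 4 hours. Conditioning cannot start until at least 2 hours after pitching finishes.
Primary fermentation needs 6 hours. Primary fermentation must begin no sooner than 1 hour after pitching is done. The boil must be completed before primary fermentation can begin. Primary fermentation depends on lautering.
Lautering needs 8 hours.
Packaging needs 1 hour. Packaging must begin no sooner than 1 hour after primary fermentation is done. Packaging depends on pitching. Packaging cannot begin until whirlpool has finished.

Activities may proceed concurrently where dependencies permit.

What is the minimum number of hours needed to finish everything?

31

Lautering has no prerequisites, so it starts at hour 0 and finishes at hour 8.
Milling has no prerequisites, so it starts at hour 0 and finishes at hour 5.
For the boil: milling (finishes hour 5); lautering (finishes hour 8). Taking the maximum gives a start of hour 8, and it finishes at 8 + 4 = hour 12.
For whirlpool: the boil (finishes hour 12); lautering (finishes hour 8). Taking the maximum gives a start of hour 12, and it finishes at 12 + 9 = hour 21.
Pitching needs all of whirlpool (finishes hour 21); the boil (finishes hour 12). That puts its earliest start at hour 21; it finishes at 21 + 1 = hour 22.
Conditioning waits on pitching (finishes hour 22, plus 2-hour gap → hour 24), so it starts at hour 24 and finishes at 24 + 4 = hour 28.
For primary fermentation: pitching (finishes hour 22, plus 1-hour gap → hour 23); the boil (finishes hour 12); lautering (finishes hour 8). Taking the maximum gives a start of hour 23, and it finishes at 23 + 6 = hour 29.
Packaging has to wait for primary fermentation (finishes hour 29, plus 1-hour gap → hour 30); pitching (finishes hour 22); whirlpool (finishes hour 21). The latest of these is hour 30, so packaging runs hour 30 to 30 + 1 = hour 31.
All tasks are finished once the last one completes. Finish times: Milling at 5, Lautering at 8, The boil at 12, Whirlpool at 21, Pitching at 22, Primary fermentation at 29, Conditioning at 28, Packaging at 31. The latest is hour 31.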